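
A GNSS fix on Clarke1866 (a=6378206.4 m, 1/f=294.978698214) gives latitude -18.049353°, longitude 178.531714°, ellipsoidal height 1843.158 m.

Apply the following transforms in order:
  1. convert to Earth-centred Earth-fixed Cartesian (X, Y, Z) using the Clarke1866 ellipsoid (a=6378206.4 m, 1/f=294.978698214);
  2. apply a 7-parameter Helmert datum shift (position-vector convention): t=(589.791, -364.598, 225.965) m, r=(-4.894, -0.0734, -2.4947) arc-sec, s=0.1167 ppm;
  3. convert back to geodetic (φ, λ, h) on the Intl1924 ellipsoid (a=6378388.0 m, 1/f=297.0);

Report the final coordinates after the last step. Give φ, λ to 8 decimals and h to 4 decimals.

start: φ=-18.049353°, λ=178.531714°, h=1843.158 m
→ ECEF (a=6378206.400, f=1/294.978698214): X=-6066066.0465, Y=155485.6250, Z=-1964031.4314
→ Helmert 7p (PV): X=-6065474.3839, Y=155147.8119, Z=-1963811.5434
→ geod (Bowring, a=6378388.000): φ=-18.04836623°, λ=178.53475980°, h=1008.8206 m

φ=-18.04836623°, λ=178.53475980°, h=1008.8206 m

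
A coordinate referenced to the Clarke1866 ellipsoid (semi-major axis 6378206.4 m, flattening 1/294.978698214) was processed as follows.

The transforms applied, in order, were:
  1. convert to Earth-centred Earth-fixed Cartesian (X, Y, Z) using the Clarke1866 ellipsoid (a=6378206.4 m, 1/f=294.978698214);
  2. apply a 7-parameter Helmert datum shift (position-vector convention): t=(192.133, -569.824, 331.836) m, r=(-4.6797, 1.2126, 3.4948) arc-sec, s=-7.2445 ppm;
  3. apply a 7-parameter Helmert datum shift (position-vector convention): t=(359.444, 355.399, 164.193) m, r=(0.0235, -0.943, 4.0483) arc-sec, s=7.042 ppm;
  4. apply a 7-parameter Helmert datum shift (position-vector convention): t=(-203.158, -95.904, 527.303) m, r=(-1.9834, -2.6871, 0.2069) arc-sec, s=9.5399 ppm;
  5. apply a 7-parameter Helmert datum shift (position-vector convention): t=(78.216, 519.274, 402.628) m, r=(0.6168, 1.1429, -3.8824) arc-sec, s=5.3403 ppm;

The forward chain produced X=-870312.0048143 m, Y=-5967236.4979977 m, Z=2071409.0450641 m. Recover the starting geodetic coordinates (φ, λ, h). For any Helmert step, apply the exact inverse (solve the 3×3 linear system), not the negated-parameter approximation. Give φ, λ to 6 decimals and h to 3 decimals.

start: X=-870312.0048, Y=-5967236.4980, Z=2071409.0451 m
→ Helmert⁻¹: X=-870284.7209, Y=-5967734.0904, Z=2071008.3806
→ Helmert⁻¹: X=-870052.2763, Y=-5967600.2922, Z=2070415.2770
→ Helmert⁻¹: X=-870513.2564, Y=-5967896.3440, Z=2070241.1651
→ Helmert⁻¹: X=-870824.9725, Y=-5967401.9549, Z=2069783.8178
→ geod (Bowring, a=6378206.400): φ=19.06269800°, λ=-98.30258700°, h=-7.4470 m

φ=19.062698°, λ=-98.302587°, h=-7.447 m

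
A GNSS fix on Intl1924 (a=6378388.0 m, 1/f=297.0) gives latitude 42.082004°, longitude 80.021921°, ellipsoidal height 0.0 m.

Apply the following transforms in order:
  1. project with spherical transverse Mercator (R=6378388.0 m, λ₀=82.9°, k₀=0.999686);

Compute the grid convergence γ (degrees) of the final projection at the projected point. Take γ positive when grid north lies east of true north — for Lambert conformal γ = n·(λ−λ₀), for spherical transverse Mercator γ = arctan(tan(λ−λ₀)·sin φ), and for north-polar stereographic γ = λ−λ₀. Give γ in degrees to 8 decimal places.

-1.92976390

start: φ=42.082004°, λ=80.021921°, h=0.000 m
→ into tm (λ₀=82.9°): φ=42.08200400°, λ−λ₀=-2.87807900°
convergence γ = -1.92976390°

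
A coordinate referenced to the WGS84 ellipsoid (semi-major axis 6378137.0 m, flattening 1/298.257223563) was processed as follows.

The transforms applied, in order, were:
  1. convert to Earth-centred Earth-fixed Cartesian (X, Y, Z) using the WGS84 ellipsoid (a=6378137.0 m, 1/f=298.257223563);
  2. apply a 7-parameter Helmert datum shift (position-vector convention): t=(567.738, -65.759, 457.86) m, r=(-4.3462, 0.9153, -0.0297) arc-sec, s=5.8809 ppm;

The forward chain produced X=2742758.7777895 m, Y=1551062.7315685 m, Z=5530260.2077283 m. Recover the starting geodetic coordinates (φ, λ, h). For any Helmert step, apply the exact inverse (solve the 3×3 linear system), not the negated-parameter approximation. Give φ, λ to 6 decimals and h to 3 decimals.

start: X=2742758.7778, Y=1551062.7316, Z=5530260.2077 m
→ Helmert⁻¹: X=2742150.1515, Y=1551003.2449, Z=5529814.6771
→ geod (Bowring, a=6378137.000): φ=60.49454100°, λ=29.49318300°, h=2290.9280 m

φ=60.494541°, λ=29.493183°, h=2290.928 m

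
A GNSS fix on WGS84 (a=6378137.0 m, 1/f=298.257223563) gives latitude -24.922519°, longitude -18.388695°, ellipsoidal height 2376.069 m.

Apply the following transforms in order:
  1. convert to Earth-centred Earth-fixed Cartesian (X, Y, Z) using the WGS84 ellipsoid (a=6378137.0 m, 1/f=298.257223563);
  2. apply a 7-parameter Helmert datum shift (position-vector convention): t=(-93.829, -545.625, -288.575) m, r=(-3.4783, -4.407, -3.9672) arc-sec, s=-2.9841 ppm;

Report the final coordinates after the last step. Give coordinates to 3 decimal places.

X=5494065.911 m, Y=-1827148.814 m, Z=-2672427.072 m

start: φ=-24.922519°, λ=-18.388695°, h=2376.069 m
→ ECEF (a=6378137.000, f=1/298.257223563): X=5494154.1691, Y=-1826457.9044, Z=-2672294.6574
→ Helmert 7p (PV): X=5494065.9112, Y=-1827148.8142, Z=-2672427.0717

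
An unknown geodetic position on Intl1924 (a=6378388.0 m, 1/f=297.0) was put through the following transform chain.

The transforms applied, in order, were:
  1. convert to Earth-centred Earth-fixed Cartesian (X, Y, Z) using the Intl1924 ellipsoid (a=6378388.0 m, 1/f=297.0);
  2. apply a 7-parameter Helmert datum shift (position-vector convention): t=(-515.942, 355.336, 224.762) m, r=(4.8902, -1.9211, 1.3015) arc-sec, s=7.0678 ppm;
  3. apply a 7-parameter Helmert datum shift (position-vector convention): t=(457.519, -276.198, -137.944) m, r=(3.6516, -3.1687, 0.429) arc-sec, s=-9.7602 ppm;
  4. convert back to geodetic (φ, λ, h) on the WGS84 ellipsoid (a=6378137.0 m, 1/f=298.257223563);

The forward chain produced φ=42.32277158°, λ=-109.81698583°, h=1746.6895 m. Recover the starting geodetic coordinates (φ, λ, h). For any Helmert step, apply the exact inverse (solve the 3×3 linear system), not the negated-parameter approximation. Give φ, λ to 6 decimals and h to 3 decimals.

start: φ=42.322772°, λ=-109.816986°, h=1746.689 m
→ ECEF (a=6378137.000, f=1/298.257223563): X=-1601592.0256, Y=-4444458.4115, Z=4273355.6391
→ Helmert⁻¹: X=-1602008.7714, Y=-4444146.5999, Z=4273638.5809
→ Helmert⁻¹: X=-1601469.7513, Y=-4444359.1005, Z=4273503.8997
→ geod (Bowring, a=6378388.000): φ=42.32539400°, λ=-109.81599900°, h=1537.1390 m

φ=42.325394°, λ=-109.815999°, h=1537.139 m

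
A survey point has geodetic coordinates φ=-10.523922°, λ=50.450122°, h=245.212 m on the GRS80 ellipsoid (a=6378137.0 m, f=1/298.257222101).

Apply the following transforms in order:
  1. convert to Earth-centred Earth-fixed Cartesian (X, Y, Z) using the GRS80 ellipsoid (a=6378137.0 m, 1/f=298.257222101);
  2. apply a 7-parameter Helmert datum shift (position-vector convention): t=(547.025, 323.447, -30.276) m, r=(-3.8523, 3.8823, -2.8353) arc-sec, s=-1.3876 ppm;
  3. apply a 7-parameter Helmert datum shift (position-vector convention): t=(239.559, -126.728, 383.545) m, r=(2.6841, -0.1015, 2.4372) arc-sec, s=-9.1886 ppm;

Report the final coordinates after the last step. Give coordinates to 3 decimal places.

X=3994292.948 m, Y=4836124.024 m, Z=-1157051.971 m

start: φ=-10.523922°, λ=50.450122°, h=245.212 m
→ ECEF (a=6378137.000, f=1/298.257222101): X=3993560.4885, Y=4835992.7065, Z=-1157316.8949
→ Helmert 7p (PV): X=3994146.6642, Y=4836232.9335, Z=-1157511.0506
→ Helmert 7p (PV): X=3994292.9484, Y=4836124.0236, Z=-1157051.9714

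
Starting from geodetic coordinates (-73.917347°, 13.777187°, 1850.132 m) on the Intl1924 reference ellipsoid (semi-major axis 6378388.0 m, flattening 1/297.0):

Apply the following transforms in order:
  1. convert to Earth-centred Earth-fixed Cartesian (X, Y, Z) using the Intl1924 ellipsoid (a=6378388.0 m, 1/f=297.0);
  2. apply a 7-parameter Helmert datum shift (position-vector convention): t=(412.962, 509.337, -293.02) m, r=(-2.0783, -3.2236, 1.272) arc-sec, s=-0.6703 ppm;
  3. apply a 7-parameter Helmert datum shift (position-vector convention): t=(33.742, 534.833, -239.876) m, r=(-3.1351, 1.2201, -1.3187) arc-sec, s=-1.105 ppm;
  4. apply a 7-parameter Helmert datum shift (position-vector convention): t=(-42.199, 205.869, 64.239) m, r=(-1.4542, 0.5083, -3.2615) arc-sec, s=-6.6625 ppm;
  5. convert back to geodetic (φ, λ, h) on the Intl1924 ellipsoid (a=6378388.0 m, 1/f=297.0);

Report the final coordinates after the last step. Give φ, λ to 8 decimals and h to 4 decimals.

φ=-73.91260351°, λ=13.80583919°, h=2438.1859 m

start: φ=-73.917347°, λ=13.777187°, h=1850.132 m
→ ECEF (a=6378388.000, f=1/297.0): X=1721976.4469, Y=422231.0636, Z=-6108313.9814
→ Helmert 7p (PV): X=1722481.1143, Y=422689.1901, Z=-6108580.2495
→ Helmert 7p (PV): X=1722479.5218, Y=423119.6972, Z=-6108829.9890
→ Helmert 7p (PV): X=1722417.4832, Y=423252.4432, Z=-6108732.2776
→ geod (Bowring, a=6378388.000): φ=-73.91260351°, λ=13.80583919°, h=2438.1859 m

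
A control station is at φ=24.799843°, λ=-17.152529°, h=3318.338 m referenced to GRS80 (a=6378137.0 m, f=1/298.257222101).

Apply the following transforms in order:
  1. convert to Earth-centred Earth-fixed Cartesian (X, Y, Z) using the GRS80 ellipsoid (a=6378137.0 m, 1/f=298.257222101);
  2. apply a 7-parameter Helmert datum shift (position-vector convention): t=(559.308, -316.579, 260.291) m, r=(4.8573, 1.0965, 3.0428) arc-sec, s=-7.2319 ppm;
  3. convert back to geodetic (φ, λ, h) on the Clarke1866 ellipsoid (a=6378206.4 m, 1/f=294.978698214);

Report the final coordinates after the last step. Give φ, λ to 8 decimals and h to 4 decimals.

φ=24.80053927°, λ=-17.15359381°, h=3923.4415 m

start: φ=24.799843°, λ=-17.152529°, h=3318.338 m
→ ECEF (a=6378137.000, f=1/298.257222101): X=5538556.9050, Y=-1709442.4996, Z=2660355.6545
→ Helmert 7p (PV): X=5539115.5184, Y=-1709727.6602, Z=2660527.0083
→ geod (Bowring, a=6378206.400): φ=24.80053927°, λ=-17.15359381°, h=3923.4415 m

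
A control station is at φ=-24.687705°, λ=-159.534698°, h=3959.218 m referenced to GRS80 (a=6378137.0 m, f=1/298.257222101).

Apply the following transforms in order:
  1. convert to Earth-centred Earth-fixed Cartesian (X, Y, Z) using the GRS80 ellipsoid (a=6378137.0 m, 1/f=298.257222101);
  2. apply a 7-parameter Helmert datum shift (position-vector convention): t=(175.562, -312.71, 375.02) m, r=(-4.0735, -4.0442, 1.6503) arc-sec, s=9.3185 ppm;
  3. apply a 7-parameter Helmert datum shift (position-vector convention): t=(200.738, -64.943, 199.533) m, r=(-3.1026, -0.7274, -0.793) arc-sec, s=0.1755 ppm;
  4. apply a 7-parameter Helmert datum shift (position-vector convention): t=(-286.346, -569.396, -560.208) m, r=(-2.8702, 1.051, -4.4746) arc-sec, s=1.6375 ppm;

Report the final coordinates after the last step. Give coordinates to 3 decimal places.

X=-5435896.329 m, Y=-2029665.957 m, Z=-2649350.819 m

start: φ=-24.687705°, λ=-159.534698°, h=3959.218 m
→ ECEF (a=6378137.000, f=1/298.257222101): X=-5435937.9745, Y=-2028662.6188, Z=-2649336.4396
→ Helmert 7p (PV): X=-5435744.8905, Y=-2029090.0475, Z=-2649052.6257
→ Helmert 7p (PV): X=-5435543.5655, Y=-2029174.2951, Z=-2648842.2058
→ Helmert 7p (PV): X=-5435896.3290, Y=-2029665.9569, Z=-2649350.8187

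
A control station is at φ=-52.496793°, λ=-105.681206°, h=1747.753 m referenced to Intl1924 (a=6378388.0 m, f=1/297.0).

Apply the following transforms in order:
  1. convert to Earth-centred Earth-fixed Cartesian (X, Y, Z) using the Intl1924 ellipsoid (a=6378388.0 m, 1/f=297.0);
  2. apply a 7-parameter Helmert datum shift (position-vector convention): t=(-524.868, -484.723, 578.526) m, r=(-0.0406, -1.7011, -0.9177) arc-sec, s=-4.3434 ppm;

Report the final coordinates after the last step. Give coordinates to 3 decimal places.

X=-1052579.738 m, Y=-3748092.341 m, Z=-5037541.171 m

start: φ=-52.496793°, λ=-105.681206°, h=1747.753 m
→ ECEF (a=6378388.000, f=1/297.0): X=-1052084.3159, Y=-3747627.5850, Z=-5038133.6411
→ Helmert 7p (PV): X=-1052579.7377, Y=-3748092.3414, Z=-5037541.1715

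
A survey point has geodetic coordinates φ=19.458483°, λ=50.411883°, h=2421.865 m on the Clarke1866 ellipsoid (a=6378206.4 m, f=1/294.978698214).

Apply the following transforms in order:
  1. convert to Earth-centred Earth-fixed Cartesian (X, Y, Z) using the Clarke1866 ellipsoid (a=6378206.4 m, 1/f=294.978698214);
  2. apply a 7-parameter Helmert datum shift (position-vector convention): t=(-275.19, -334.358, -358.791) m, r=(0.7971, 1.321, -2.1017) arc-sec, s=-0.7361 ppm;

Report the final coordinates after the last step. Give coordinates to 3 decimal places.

start: φ=19.458483°, λ=50.411883°, h=2421.865 m
→ ECEF (a=6378206.400, f=1/294.978698214): X=3835340.3868, Y=4638088.3317, Z=2111950.0949
→ Helmert 7p (PV): X=3835123.1583, Y=4637703.3186, Z=2111583.1099

X=3835123.158 m, Y=4637703.319 m, Z=2111583.110 m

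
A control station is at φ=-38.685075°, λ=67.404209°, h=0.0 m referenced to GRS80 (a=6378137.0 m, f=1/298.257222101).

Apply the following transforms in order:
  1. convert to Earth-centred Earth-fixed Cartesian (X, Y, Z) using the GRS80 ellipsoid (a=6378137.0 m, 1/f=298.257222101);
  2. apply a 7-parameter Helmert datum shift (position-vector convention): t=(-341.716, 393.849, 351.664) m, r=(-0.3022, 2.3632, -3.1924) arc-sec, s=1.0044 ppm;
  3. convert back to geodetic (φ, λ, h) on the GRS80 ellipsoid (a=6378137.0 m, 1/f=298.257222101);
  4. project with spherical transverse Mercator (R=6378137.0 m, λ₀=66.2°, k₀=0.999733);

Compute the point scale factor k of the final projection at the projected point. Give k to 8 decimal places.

0.99986867

start: φ=-38.685075°, λ=67.404209°, h=0.000 m
→ ECEF (a=6378137.000, f=1/298.257222101): X=1915471.6832, Y=4602578.1358, Z=-3965087.2021
→ Helmert 7p (PV): X=1915157.6976, Y=4602941.1522, Z=-3964768.2097
→ geod (Bowring, a=6378137.000): φ=-38.68162400°, λ=67.40914349°, h=-31.9127 m
→ into tm (λ₀=66.2°): φ=-38.68162400°, λ−λ₀=1.20914349°
scale k = 0.99986867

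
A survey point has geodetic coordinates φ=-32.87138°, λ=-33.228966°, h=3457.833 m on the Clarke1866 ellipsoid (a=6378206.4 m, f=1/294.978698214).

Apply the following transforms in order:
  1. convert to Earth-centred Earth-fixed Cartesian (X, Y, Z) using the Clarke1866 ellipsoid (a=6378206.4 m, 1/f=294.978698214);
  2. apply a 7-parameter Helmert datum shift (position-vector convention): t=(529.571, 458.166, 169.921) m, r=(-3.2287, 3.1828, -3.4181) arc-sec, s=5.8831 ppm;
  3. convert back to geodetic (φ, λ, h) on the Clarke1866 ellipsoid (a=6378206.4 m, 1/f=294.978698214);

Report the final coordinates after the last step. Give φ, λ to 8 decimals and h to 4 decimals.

φ=-32.86940272°, λ=-33.22351640°, h=3564.4077 m

start: φ=-32.871380°, λ=-33.228966°, h=3457.833 m
→ ECEF (a=6378206.400, f=1/294.978698214): X=4487965.3010, Y=-2940083.7506, Z=-3443681.3601
→ Helmert 7p (PV): X=4488419.4150, Y=-2939771.1587, Z=-3443554.9293
→ geod (Bowring, a=6378206.400): φ=-32.86940272°, λ=-33.22351640°, h=3564.4077 m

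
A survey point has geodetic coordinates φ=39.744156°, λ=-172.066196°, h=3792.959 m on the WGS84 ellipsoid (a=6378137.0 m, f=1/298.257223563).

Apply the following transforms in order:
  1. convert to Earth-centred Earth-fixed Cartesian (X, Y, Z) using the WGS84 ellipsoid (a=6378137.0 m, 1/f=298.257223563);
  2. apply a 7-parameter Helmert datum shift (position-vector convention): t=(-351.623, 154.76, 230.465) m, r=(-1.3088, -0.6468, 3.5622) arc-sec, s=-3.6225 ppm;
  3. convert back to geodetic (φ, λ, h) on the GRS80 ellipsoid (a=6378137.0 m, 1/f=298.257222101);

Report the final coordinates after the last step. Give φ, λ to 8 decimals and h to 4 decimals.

φ=39.74374255°, λ=-172.06787744°, h=4168.5299 m

start: φ=39.744156°, λ=-172.066196°, h=3792.959 m
→ ECEF (a=6378137.000, f=1/298.257223563): X=-4866800.7546, Y=-678251.3081, Z=4058608.9857
→ Helmert 7p (PV): X=-4867135.7611, Y=-678152.3879, Z=4058813.7909
→ geod (Bowring, a=6378137.000): φ=39.74374255°, λ=-172.06787744°, h=4168.5299 m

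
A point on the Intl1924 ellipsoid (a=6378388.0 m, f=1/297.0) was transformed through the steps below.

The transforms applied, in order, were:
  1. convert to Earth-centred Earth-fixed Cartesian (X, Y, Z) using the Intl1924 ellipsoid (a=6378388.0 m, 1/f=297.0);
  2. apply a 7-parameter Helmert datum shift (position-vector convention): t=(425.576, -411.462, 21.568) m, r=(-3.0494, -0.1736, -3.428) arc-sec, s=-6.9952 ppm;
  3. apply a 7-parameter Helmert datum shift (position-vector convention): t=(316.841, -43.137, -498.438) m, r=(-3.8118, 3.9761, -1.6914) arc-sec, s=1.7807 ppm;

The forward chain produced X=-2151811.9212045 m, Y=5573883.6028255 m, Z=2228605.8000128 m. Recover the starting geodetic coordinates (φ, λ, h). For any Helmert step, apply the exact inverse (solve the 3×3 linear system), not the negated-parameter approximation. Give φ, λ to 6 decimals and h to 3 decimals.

start: X=-2151811.9212, Y=5573883.6028, Z=2228605.8000 m
→ Helmert⁻¹: X=-2152213.6072, Y=5573857.9707, Z=2229161.7867
→ Helmert⁻¹: X=-2152745.0058, Y=5574239.6919, Z=2229240.0330
→ geod (Bowring, a=6378388.000): φ=20.58558800°, λ=111.11632500°, h=2019.0490 m

φ=20.585588°, λ=111.116325°, h=2019.049 m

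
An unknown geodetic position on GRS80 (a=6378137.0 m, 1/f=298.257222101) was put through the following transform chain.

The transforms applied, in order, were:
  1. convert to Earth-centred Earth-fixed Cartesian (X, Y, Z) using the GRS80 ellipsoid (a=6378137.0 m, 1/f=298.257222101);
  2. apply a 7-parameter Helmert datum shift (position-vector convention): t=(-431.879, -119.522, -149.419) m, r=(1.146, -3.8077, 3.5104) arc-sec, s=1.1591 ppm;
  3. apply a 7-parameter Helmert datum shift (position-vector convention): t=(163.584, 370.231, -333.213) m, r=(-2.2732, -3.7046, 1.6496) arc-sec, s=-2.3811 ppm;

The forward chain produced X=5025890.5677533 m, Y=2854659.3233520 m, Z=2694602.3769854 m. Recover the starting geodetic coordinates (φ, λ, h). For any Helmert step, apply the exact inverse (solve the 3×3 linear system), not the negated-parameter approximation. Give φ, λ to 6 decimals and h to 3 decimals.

start: X=5025890.5678, Y=2854659.3234, Z=2694602.3770 m
→ Helmert⁻¹: X=5025810.1784, Y=2854225.9951, Z=2694883.1971
→ Helmert⁻¹: X=5026334.5569, Y=2854271.6389, Z=2694920.8467
→ geod (Bowring, a=6378137.000): φ=25.14406200°, λ=29.59065900°, h=3275.4620 m

φ=25.144062°, λ=29.590659°, h=3275.462 m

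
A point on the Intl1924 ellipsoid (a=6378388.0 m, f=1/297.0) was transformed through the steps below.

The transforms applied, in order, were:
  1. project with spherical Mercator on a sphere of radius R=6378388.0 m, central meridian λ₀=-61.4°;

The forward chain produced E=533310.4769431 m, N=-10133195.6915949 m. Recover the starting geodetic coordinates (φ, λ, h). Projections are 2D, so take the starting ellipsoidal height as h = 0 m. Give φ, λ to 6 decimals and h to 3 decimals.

start: E=533310.4769, N=-10133195.6916 m
→ merc⁻¹: φ=-66.91821400°, λ=-56.60937900°

φ=-66.918214°, λ=-56.609379°, h=0.000 m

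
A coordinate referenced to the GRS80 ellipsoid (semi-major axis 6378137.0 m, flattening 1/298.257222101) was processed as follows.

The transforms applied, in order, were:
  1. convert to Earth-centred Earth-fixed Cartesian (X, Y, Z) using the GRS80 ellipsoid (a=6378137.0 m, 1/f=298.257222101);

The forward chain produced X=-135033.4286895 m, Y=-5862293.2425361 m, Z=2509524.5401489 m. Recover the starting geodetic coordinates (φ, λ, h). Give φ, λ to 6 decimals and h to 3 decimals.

φ=23.308705°, λ=-91.319531°, h=3465.442 m

start: X=-135033.4287, Y=-5862293.2425, Z=2509524.5401 m
→ geod (Bowring, a=6378137.000): φ=23.30870500°, λ=-91.31953100°, h=3465.4420 m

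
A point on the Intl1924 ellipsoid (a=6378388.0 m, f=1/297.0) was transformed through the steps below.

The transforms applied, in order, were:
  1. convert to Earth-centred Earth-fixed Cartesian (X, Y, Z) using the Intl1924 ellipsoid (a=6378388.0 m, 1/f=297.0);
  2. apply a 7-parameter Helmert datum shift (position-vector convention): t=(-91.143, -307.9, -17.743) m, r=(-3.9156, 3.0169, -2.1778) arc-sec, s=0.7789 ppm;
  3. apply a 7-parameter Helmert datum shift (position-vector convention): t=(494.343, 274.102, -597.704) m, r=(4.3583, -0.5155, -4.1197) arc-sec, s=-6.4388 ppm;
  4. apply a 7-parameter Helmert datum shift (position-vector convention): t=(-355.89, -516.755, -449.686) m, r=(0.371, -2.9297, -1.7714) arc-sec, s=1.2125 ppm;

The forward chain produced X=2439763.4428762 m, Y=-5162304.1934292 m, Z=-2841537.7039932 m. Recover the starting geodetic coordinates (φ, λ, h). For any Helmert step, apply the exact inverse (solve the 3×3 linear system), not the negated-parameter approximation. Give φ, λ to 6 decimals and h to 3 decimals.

start: X=2439763.4429, Y=-5162304.1934, Z=-2841537.7040 m
→ Helmert⁻¹: X=2440120.3495, Y=-5161765.3342, Z=-2841109.9474
→ Helmert⁻¹: X=2439737.7176, Y=-5162083.9624, Z=-2840427.5575
→ Helmert⁻¹: X=2439923.0045, Y=-5161692.3589, Z=-2840469.9012
→ geod (Bowring, a=6378388.000): φ=-26.60540500°, λ=-64.69998000°, h=2767.4690 m

φ=-26.605405°, λ=-64.699980°, h=2767.469 m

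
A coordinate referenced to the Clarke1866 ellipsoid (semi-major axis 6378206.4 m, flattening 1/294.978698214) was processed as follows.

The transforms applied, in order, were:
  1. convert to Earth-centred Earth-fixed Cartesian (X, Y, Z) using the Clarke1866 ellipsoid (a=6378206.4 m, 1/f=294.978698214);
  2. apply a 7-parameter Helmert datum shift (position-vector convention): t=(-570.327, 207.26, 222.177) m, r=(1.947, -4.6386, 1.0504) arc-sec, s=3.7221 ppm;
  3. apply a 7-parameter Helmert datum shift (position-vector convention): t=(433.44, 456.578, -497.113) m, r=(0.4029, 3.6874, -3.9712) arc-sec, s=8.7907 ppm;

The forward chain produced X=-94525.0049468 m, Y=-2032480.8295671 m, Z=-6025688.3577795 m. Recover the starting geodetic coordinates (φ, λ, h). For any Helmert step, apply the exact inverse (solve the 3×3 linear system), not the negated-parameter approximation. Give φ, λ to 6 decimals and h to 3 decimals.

start: X=-94525.0049, Y=-2032480.8296, Z=-6025688.3578 m
→ Helmert⁻¹: X=-94810.7588, Y=-2032933.1311, Z=-6025136.0036
→ Helmert⁻¹: X=-94385.9357, Y=-2033189.2179, Z=-6025314.4391
→ geod (Bowring, a=6378206.400): φ=-71.45244600°, λ=-92.65791100°, h=1021.4640 m

φ=-71.452446°, λ=-92.657911°, h=1021.464 m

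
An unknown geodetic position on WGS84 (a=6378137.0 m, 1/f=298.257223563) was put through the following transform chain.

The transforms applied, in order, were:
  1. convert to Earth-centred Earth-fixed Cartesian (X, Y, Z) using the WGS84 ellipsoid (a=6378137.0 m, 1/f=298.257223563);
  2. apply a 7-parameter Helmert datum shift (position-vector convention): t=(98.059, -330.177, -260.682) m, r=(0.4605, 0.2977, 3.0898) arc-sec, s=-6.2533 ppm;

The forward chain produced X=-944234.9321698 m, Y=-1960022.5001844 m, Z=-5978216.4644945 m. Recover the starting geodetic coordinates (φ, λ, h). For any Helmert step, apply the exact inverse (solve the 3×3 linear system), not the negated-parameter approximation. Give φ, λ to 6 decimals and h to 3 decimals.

start: X=-944234.9322, Y=-1960022.5002, Z=-5978216.4645 m
→ Helmert⁻¹: X=-944359.6243, Y=-1959703.7778, Z=-5977990.1525
→ geod (Bowring, a=6378137.000): φ=-70.12699800°, λ=-115.72890400°, h=2253.2610 m

φ=-70.126998°, λ=-115.728904°, h=2253.261 m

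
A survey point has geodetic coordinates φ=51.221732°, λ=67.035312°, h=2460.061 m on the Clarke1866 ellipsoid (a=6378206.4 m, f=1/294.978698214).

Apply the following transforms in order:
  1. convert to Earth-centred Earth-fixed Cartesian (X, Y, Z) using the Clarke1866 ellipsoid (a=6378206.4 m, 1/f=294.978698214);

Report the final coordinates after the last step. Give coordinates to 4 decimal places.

X=1562412.7314 m, Y=3687130.1426 m, Z=4950745.1440 m

start: φ=51.221732°, λ=67.035312°, h=2460.061 m
→ ECEF (a=6378206.400, f=1/294.978698214): X=1562412.7314, Y=3687130.1426, Z=4950745.1440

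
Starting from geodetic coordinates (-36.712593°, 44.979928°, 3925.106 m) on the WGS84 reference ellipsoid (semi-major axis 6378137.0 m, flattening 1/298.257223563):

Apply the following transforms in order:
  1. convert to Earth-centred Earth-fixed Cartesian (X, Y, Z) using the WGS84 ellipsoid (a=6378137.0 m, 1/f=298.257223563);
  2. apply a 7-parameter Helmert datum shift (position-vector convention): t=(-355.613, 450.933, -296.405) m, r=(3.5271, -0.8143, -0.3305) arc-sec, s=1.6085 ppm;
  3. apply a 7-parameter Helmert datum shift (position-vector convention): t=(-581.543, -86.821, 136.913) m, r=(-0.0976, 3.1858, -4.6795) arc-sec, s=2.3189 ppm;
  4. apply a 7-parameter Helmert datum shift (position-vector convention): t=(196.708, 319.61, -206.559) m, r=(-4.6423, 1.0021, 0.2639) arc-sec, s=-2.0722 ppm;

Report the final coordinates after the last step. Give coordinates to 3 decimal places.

X=3622548.432 m, Y=3621307.927 m, Z=-3794672.736 m

start: φ=-36.712593°, λ=44.979928°, h=3925.106 m
→ ECEF (a=6378137.000, f=1/298.257223563): X=3623260.8951, Y=3620723.1645, Z=-3794219.0967
→ Helmert 7p (PV): X=3622931.8907, Y=3621238.9966, Z=-3794445.3867
→ Helmert 7p (PV): X=3622382.2975, Y=3621076.5843, Z=-3794374.9431
→ Helmert 7p (PV): X=3622548.4321, Y=3621307.9273, Z=-3794672.7357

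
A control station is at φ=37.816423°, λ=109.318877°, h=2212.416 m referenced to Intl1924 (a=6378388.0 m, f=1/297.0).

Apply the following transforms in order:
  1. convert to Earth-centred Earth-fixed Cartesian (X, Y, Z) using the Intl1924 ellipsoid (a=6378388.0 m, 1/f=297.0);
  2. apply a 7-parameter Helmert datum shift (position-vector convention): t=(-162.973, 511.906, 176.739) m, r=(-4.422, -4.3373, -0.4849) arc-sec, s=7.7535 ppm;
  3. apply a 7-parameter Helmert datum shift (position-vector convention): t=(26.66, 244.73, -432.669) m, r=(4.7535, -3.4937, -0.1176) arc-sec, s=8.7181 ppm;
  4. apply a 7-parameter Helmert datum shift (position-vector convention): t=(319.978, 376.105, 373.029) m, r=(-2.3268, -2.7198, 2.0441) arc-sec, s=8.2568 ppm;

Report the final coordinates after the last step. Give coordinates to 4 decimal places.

start: φ=37.816423°, λ=109.318877°, h=2212.416 m
→ ECEF (a=6378388.000, f=1/297.0): X=-1669649.4580, Y=4762739.5174, Z=3890786.8515
→ Helmert 7p (PV): X=-1669895.9954, Y=4763375.6896, Z=3890856.5418
→ Helmert 7p (PV): X=-1669947.0816, Y=4763573.2313, Z=3890539.2847
→ Helmert 7p (PV): X=-1669739.4007, Y=4764016.0069, Z=3890868.6805

X=-1669739.4007 m, Y=4764016.0069 m, Z=3890868.6805 m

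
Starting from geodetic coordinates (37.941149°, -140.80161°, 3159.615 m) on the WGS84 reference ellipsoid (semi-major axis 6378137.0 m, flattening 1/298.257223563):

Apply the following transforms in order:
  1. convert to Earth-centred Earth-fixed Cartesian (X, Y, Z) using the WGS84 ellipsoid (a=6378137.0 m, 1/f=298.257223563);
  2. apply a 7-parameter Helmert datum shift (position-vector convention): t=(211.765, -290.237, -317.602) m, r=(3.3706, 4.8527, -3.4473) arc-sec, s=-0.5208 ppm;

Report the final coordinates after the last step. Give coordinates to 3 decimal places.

X=-3904735.986 m, Y=-3184935.164 m, Z=3901957.334 m

start: φ=37.941149°, λ=-140.801610°, h=3159.615 m
→ ECEF (a=6378137.000, f=1/298.257223563): X=-3904988.3654, Y=-3184648.0829, Z=3902237.1384
→ Helmert 7p (PV): X=-3904735.9855, Y=-3184935.1643, Z=3901957.3343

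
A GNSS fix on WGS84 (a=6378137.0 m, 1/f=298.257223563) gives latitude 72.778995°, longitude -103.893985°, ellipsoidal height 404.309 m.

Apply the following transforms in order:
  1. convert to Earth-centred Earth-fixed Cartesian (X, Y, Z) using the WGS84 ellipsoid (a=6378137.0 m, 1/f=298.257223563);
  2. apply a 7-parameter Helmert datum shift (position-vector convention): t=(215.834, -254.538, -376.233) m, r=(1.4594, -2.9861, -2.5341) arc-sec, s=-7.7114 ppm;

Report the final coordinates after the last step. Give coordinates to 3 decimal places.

start: φ=72.778995°, λ=-103.893985°, h=404.309 m
→ ECEF (a=6378137.000, f=1/298.257223563): X=-454849.9906, Y=-1838791.3225, Z=6070372.0224
→ Helmert 7p (PV): X=-454741.1199, Y=-1839069.0426, Z=6069929.3835

X=-454741.120 m, Y=-1839069.043 m, Z=6069929.383 m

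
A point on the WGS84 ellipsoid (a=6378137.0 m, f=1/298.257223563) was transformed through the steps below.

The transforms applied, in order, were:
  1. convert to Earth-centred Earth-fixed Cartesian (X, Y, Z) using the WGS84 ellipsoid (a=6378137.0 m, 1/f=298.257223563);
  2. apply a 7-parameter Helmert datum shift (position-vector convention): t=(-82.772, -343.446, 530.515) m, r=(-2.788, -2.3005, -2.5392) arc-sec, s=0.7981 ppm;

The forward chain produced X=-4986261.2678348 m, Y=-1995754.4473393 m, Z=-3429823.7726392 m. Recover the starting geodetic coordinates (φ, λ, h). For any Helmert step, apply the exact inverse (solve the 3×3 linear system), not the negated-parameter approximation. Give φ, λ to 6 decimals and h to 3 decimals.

start: X=-4986261.2678, Y=-1995754.4473, Z=-3429823.7726 m
→ Helmert⁻¹: X=-4986188.2108, Y=-1995424.4244, Z=-3430322.9096
→ geod (Bowring, a=6378137.000): φ=-32.74189500°, λ=-158.18918900°, h=750.1930 m

φ=-32.741895°, λ=-158.189189°, h=750.193 m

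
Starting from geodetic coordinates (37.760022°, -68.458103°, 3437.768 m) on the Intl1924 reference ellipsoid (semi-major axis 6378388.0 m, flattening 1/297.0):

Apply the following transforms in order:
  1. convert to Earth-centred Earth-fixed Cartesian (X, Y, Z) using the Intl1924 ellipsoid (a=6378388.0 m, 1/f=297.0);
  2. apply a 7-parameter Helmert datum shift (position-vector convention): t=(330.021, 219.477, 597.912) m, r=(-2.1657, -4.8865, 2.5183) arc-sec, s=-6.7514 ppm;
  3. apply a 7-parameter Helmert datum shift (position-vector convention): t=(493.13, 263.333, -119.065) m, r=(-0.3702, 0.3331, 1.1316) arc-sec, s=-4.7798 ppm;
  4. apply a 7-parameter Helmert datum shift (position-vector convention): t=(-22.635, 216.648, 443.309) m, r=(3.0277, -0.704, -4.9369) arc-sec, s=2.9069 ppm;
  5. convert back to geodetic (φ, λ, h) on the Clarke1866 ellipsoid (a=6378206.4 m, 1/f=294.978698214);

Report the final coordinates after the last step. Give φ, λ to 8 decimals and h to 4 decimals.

start: φ=37.760022°, λ=-68.458103°, h=3437.768 m
→ ECEF (a=6378388.000, f=1/297.0): X=1854900.8386, Y=-4698860.9413, Z=3886588.1216
→ Helmert 7p (PV): X=1855183.6305, Y=-4698546.2866, Z=3887253.0727
→ Helmert 7p (PV): X=1855699.9474, Y=-4698243.3409, Z=3887120.8643
→ Helmert 7p (PV): X=1855556.9880, Y=-4698141.8242, Z=3887512.8421
→ geod (Bowring, a=6378206.400): φ=37.77024061°, λ=-68.44818529°, h=3902.2841 m

φ=37.77024061°, λ=-68.44818529°, h=3902.2841 m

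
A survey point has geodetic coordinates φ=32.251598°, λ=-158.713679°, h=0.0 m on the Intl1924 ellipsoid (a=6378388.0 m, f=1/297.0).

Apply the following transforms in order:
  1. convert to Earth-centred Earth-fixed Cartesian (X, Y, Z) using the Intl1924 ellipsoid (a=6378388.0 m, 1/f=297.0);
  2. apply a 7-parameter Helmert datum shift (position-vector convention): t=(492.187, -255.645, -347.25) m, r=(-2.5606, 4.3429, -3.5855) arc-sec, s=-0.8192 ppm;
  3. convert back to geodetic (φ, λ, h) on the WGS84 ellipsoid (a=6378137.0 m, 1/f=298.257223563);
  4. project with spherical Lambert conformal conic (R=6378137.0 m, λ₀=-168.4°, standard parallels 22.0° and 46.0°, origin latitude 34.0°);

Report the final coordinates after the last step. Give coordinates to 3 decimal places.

E=891454.490 m, N=-147942.369 m

start: φ=32.251598°, λ=-158.713679°, h=0.000 m
→ ECEF (a=6378388.000, f=1/297.0): X=-5031094.0266, Y=-1960157.9968, Z=3384109.4229
→ Helmert 7p (PV): X=-5030560.5392, Y=-1960282.5698, Z=3383889.6638
→ geod (Bowring, a=6378137.000): φ=32.25135384°, λ=-158.71039189°, h=-274.3716 m
→ lcc (R=6378137.0, λ₀=-168.4°): E=891454.4900, N=-147942.3685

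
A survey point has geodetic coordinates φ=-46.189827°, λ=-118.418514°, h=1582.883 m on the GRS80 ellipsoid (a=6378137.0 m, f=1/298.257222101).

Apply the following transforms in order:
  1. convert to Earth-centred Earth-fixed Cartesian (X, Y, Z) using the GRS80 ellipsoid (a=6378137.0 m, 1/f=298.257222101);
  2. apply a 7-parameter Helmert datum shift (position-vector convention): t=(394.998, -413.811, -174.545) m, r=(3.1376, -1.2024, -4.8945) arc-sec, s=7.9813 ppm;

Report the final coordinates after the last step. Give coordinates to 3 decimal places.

start: φ=-46.189827°, λ=-118.418514°, h=1582.883 m
→ ECEF (a=6378137.000, f=1/298.257222101): X=-2105520.5556, Y=-3891073.0768, Z=-4581021.8417
→ Helmert 7p (PV): X=-2105207.9904, Y=-3891398.2960, Z=-4581304.4128

X=-2105207.990 m, Y=-3891398.296 m, Z=-4581304.413 m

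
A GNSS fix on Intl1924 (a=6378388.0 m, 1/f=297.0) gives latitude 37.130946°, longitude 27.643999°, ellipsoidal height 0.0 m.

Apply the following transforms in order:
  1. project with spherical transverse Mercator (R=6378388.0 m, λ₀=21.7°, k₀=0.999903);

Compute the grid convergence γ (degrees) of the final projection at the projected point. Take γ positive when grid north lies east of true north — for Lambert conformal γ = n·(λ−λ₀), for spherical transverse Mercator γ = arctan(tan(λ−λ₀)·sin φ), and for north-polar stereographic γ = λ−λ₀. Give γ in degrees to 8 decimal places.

3.59622542

start: φ=37.130946°, λ=27.643999°, h=0.000 m
→ into tm (λ₀=21.7°): φ=37.13094600°, λ−λ₀=5.94399900°
convergence γ = 3.59622542°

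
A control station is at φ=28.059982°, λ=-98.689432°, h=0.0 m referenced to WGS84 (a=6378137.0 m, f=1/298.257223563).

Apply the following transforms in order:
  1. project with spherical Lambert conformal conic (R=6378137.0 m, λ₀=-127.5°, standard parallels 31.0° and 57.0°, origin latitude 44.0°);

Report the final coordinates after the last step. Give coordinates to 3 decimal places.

start: φ=28.059982°, λ=-98.689432°, h=0.000 m
→ lcc (R=6378137.0, λ₀=-127.5°): E=2806175.9920, N=-1252460.0226

E=2806175.992 m, N=-1252460.023 m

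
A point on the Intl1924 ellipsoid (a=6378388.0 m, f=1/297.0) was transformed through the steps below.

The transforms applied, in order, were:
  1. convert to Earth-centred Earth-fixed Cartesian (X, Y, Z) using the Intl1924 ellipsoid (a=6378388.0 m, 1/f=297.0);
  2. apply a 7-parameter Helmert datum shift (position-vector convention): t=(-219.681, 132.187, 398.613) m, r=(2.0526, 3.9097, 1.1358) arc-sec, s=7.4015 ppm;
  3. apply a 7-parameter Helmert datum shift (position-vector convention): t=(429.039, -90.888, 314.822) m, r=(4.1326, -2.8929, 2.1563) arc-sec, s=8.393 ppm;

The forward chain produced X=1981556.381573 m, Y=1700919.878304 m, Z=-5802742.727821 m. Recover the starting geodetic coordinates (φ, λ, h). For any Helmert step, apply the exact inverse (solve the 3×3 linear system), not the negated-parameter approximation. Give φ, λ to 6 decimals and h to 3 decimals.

start: X=1981556.3816, Y=1700919.8783, Z=-5802742.7278 m
→ Helmert⁻¹: X=1981047.1069, Y=1700859.5130, Z=-5803070.7071
→ Helmert⁻¹: X=1981371.4904, Y=1700646.0764, Z=-5803405.7333
→ geod (Bowring, a=6378388.000): φ=-65.91973000°, λ=40.64007400°, h=3255.9850 m

φ=-65.919730°, λ=40.640074°, h=3255.985 m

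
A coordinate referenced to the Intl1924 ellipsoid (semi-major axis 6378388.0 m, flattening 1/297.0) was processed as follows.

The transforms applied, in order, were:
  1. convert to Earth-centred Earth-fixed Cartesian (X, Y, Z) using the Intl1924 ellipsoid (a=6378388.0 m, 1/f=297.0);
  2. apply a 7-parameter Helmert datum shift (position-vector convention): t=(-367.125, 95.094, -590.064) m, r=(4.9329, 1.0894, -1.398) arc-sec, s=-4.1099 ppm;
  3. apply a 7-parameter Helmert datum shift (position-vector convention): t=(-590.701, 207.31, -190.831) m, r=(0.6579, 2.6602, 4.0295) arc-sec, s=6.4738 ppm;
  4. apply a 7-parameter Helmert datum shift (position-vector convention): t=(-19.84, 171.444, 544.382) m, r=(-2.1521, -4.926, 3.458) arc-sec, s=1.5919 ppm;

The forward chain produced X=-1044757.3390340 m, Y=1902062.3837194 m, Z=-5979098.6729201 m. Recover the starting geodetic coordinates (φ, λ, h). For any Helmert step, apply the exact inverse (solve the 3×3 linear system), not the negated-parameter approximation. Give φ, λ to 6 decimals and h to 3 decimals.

φ=-70.182728°, λ=118.762695°, h=788.895 m

start: X=-1044757.3390, Y=1902062.3837, Z=-5979098.6729 m
→ Helmert⁻¹: X=-1044846.7538, Y=1901967.8179, Z=-5979588.7385
→ Helmert⁻¹: X=-1044135.0246, Y=1901749.5224, Z=-5979378.7303
→ Helmert⁻¹: X=-1043753.4996, Y=1901512.1830, Z=-5978864.2267
→ geod (Bowring, a=6378388.000): φ=-70.18272800°, λ=118.76269500°, h=788.8950 m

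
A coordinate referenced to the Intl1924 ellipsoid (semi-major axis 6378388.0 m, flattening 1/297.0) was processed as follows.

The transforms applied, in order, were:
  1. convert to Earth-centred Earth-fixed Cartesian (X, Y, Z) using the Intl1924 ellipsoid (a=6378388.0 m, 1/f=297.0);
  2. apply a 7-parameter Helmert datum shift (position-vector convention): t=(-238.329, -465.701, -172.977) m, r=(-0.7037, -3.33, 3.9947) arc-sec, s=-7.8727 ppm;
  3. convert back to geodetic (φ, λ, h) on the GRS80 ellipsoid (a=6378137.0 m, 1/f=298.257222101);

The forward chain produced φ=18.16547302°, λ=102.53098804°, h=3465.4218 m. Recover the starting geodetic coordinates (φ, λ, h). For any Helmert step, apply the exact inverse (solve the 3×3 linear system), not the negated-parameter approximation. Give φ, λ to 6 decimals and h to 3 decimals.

start: φ=18.165473°, λ=102.530988°, h=3465.422 m
→ ECEF (a=6378137.000, f=1/298.257222101): X=-1316020.5963, Y=5921028.6691, Z=1976875.0512
→ Helmert⁻¹: X=-1315646.0252, Y=5921559.7233, Z=1977105.0354
→ geod (Bowring, a=6378388.000): φ=18.16670300°, λ=102.52644600°, h=3710.3430 m

φ=18.166703°, λ=102.526446°, h=3710.343 m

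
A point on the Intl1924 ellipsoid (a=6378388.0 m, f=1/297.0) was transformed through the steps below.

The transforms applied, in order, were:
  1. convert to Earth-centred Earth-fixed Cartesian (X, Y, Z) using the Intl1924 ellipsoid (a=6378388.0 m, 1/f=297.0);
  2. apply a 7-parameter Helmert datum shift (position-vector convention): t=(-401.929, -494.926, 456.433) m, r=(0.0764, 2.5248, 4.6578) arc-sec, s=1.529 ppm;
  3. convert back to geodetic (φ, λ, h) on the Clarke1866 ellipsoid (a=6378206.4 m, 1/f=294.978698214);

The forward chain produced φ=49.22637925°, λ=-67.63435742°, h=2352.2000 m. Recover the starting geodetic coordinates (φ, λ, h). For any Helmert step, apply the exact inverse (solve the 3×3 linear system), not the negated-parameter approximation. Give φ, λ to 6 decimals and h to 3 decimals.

φ=49.224757°, λ=-67.628703°, h=1532.393 m

start: φ=49.226379°, λ=-67.634357°, h=2352.200 m
→ ECEF (a=6378206.400, f=1/294.978698214): X=1588681.4992, Y=-3861000.1009, Z=4808615.0841
→ Helmert⁻¹: X=1588934.9664, Y=-3860533.3720, Z=4808172.1788
→ geod (Bowring, a=6378388.000): φ=49.22475700°, λ=-67.62870300°, h=1532.3930 m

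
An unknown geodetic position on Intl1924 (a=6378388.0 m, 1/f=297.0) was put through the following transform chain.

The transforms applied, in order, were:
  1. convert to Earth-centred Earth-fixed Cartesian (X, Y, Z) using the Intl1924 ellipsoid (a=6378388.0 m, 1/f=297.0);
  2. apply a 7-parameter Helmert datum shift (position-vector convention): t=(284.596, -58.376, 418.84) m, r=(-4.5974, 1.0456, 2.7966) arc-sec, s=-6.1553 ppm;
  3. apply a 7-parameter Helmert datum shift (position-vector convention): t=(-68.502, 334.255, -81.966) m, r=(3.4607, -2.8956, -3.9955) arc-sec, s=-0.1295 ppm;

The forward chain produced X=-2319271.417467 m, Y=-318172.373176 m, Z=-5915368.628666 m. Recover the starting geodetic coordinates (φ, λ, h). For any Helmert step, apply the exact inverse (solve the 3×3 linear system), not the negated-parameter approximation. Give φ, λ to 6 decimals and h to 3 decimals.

start: X=-2319271.4175, Y=-318172.3732, Z=-5915368.6287 m
→ Helmert⁻¹: X=-2319280.0831, Y=-318650.8413, Z=-5915249.5237
→ Helmert⁻¹: X=-2319553.2862, Y=-318431.1226, Z=-5915723.6324
→ geod (Bowring, a=6378388.000): φ=-68.53934100°, λ=-172.18322600°, h=2386.2720 m

φ=-68.539341°, λ=-172.183226°, h=2386.272 m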